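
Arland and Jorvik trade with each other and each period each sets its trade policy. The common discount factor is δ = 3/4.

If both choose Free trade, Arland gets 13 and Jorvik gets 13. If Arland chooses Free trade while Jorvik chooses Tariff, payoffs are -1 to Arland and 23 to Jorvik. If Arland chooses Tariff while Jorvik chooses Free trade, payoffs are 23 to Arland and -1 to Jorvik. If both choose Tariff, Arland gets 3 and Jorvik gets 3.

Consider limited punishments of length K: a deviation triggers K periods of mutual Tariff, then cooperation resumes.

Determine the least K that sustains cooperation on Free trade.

2

Need Σ_{k=1}^{K} δ^k ≥ (23−13)/(13−3) = 1.0000 at δ = 3/4.
At K = 1 the sum is 0.7500 < 1.0000; at K = 2 it is 1.3125 ≥ 1.0000.
So the minimum punishment length is K = 2.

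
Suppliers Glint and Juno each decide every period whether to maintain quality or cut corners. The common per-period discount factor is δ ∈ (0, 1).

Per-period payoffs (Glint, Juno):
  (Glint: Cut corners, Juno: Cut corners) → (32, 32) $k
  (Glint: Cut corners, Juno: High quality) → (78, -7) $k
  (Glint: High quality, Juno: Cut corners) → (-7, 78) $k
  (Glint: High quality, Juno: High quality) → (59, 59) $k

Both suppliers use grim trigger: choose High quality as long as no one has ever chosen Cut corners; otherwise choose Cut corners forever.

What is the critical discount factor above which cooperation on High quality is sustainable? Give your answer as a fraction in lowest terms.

19/46

One-period gain from deviating is 78 − 59 = 19. The loss is 59 − 32 = 27 in every subsequent period, with present value 27·δ/(1−δ).
Deviation is unprofitable when 27·δ/(1−δ) ≥ 19, i.e. δ/(1−δ) ≥ 19/27.
Equivalently δ ≥ 19/(19+27) = 19/46.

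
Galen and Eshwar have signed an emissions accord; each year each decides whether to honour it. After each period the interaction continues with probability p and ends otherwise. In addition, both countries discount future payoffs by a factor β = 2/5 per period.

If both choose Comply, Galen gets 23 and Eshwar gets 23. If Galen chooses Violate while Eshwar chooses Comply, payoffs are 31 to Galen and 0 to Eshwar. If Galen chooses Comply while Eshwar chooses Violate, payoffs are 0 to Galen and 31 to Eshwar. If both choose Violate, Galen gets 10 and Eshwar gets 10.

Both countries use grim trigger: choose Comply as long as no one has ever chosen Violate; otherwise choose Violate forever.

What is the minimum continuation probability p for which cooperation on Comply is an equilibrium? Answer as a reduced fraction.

Expected continuation weight on next period's payoff is β·p = 2/5·p, which plays the role of the discount factor.
Cooperation requires 2/5·p ≥ (31−23)/(31−10) = 8/21, hence p ≥ 20/21.

20/21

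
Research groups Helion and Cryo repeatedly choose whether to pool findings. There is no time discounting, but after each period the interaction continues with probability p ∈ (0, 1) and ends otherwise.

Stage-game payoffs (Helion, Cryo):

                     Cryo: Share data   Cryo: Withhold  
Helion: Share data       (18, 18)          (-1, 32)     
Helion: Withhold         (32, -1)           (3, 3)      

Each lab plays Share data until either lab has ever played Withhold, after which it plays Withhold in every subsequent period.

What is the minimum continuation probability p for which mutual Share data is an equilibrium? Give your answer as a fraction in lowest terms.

Expected cooperation value is 18 + p·18 + p²·18 + … = 18/(1−p); deviation gives 32 + p·3/(1−p).
18 ≥ 32(1−p) + 3p ⇒ 29p ≥ 14 ⇒ p ≥ 14/29.

14/29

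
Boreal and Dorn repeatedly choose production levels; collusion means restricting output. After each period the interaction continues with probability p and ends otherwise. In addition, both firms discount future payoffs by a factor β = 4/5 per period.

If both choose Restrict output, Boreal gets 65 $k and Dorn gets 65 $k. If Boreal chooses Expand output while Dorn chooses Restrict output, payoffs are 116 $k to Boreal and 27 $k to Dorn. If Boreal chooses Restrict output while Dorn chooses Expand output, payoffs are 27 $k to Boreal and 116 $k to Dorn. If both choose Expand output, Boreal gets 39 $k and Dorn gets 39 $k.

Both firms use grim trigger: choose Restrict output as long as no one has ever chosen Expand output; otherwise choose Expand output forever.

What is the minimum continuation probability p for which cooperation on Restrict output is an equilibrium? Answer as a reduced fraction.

255/308

Expected continuation weight on next period's payoff is β·p = 4/5·p, which plays the role of the discount factor.
Cooperation requires 4/5·p ≥ (116−65)/(116−39) = 51/77, hence p ≥ 255/308.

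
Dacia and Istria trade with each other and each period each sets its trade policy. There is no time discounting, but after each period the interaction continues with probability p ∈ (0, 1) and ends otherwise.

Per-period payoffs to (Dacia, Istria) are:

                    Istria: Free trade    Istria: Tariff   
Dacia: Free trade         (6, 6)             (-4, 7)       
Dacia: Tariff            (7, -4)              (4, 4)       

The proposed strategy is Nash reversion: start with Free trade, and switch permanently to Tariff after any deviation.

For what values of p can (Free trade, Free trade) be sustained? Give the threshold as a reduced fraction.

With no time discounting, the continuation probability p plays the role of the discount factor.
Grim-trigger IC: 6/(1−p) ≥ 7 + 4p/(1−p) ⇒ p ≥ (7−6)/(7−4) = 1/3.

1/3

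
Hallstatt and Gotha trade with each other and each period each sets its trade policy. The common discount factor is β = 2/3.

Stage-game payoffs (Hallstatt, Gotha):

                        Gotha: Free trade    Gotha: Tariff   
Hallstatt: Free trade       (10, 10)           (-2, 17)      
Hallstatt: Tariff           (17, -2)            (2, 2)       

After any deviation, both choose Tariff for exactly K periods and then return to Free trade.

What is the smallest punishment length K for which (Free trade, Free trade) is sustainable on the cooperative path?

Need Σ_{k=1}^{K} β^k ≥ (17−10)/(10−2) = 0.8750 at β = 2/3.
At K = 1 the sum is 0.6667 < 0.8750; at K = 2 it is 1.1111 ≥ 0.8750.
So the minimum punishment length is K = 2.

2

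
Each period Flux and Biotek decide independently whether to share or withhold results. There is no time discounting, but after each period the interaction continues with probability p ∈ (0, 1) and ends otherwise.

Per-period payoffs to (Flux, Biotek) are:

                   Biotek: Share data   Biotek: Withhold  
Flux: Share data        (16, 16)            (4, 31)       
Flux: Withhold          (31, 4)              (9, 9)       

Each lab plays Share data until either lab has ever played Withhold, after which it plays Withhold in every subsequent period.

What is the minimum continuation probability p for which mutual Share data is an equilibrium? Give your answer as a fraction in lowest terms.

15/22

Expected cooperation value is 16 + p·16 + p²·16 + … = 16/(1−p); deviation gives 31 + p·9/(1−p).
16 ≥ 31(1−p) + 9p ⇒ 22p ≥ 15 ⇒ p ≥ 15/22.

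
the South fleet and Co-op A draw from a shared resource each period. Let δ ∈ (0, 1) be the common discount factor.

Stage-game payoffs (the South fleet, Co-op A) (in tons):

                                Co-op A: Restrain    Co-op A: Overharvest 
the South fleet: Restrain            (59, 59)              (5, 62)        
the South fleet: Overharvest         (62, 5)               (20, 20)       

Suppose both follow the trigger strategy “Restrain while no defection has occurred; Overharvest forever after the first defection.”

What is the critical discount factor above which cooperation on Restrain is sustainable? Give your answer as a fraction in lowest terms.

1/14

59/(1−δ) ≥ 62 + 20δ/(1−δ)
59 ≥ 62 − 42δ
δ ≥ 3/42 = 1/14.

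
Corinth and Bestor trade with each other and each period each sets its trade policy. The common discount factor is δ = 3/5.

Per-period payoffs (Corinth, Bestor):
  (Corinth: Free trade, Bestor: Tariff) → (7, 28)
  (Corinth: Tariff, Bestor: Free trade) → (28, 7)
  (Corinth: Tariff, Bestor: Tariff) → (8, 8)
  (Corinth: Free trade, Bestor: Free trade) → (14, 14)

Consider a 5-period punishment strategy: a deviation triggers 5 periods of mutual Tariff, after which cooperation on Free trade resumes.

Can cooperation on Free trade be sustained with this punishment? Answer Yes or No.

Comparing payoff streams over the 6 periods until play realigns: cooperate → 14(1+δ+…+δ^5); deviate → 28 + 8(δ+…+δ^5).
Cooperation is sustained iff (14−8)(δ+…+δ^5) ≥ 28−14.
δ+…+δ^5 = 3/5·(1−(3/5)^5)/(1−3/5) = 1.3834, and (28−14)/(14−8) = 2.3333.
1.3834 < 2.3333, so cooperation is not sustainable.

No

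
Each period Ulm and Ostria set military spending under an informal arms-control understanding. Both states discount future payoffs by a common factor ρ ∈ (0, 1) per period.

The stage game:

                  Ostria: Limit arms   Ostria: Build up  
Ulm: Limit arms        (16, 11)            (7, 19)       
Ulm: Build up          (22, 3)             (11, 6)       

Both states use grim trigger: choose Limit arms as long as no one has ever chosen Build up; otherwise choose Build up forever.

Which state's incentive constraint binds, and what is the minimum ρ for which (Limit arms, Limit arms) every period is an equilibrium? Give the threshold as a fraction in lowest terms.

For Ulm: deviation gain 22−16 = 6, per-period punishment loss 16−11 = 5. IC gives ρ ≥ 6/11.
For Ostria: gain 8, loss 5 per period, so ρ ≥ 8/13.
The tighter constraint is Ostria's, so cooperation needs ρ ≥ 8/13.

Ostria; ρ ≥ 8/13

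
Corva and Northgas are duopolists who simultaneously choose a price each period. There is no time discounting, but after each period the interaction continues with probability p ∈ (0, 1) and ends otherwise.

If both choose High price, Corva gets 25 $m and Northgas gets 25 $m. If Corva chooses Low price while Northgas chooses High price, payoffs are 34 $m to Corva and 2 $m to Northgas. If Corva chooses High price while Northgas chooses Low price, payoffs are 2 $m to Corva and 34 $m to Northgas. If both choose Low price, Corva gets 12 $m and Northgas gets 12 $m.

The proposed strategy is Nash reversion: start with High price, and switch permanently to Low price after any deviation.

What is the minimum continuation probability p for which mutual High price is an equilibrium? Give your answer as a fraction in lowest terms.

With no time discounting, the continuation probability p plays the role of the discount factor.
Grim-trigger IC: 25/(1−p) ≥ 34 + 12p/(1−p) ⇒ p ≥ (34−25)/(34−12) = 9/22.

9/22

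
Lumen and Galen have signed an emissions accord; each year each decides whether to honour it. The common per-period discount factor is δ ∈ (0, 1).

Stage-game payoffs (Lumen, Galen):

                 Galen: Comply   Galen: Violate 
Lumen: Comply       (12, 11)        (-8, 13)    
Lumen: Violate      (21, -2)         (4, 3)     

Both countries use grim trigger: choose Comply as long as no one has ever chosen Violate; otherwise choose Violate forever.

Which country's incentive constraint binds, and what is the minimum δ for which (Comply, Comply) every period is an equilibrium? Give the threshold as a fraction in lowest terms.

Lumen: cooperation gives 12 each period; deviation gives 21 once then 4 forever.
  12/(1−δ) ≥ 21 + 4δ/(1−δ) ⇒ δ ≥ 9/17.
Galen: cooperation gives 11 each period; deviation gives 13 once then 3 forever.
  δ ≥ 2/10 = 1/5.
Both must hold, so the binding constraint is Lumen's: δ ≥ 9/17.

Lumen; δ ≥ 9/17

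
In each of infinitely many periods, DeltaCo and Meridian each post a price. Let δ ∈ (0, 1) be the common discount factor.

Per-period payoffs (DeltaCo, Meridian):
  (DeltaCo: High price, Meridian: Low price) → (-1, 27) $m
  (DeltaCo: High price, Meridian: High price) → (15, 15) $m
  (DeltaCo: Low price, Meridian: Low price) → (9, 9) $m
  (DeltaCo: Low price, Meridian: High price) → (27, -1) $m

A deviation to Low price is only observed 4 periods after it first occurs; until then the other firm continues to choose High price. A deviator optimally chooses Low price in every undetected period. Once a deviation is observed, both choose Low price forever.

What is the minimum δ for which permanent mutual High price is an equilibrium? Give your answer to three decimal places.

0.904

Deviating for the 4 undetected periods gains 27−15 = 12 per period over cooperation, then loses 15−9 = 6 per period forever once punishment starts.
Gain: 12(1 + δ + … + δ^3); loss: 6·δ^4/(1−δ).
No profitable deviation ⇔ 12(1−δ^4) ≤ 6·δ^4, i.e. δ^4 ≥ 12/(12+6) = 2/3.
Hence δ ≥ (2/3)^(1/4) ≈ 0.904.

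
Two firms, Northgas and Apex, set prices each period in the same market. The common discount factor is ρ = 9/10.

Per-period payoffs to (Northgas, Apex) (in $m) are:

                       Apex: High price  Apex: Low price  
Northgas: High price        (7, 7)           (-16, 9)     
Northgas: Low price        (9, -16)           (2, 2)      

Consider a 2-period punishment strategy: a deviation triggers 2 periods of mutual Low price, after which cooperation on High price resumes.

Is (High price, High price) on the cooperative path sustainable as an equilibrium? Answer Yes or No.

Yes

IC: ρ+…+ρ^2 ≥ (9−7)/(7−2) = 2/5.
At ρ = 9/10: partial sum = 1.7100 ≥ 0.4000. Cooperation sustainable.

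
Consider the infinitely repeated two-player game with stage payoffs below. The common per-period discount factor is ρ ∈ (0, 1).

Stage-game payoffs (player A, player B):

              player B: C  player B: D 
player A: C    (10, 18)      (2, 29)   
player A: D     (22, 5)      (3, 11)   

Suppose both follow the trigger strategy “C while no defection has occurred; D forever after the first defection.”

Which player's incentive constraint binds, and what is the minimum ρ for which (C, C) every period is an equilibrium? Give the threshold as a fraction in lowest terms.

For player A: deviation gain 22−10 = 12, per-period punishment loss 10−3 = 7. IC gives ρ ≥ 12/19.
For player B: gain 11, loss 7 per period, so ρ ≥ 11/18.
The tighter constraint is player A's, so cooperation needs ρ ≥ 12/19.

player A; ρ ≥ 12/19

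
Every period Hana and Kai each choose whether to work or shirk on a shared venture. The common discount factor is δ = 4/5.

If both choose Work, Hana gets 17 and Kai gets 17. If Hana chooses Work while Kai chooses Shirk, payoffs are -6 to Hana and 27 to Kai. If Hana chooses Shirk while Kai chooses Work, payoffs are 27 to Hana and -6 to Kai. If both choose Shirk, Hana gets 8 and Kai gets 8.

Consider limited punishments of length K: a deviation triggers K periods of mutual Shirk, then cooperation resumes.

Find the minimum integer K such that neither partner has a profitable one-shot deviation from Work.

2

No profitable deviation requires (17−8)(δ+…+δ^K) ≥ 27−17, i.e. δ+…+δ^K ≥ 10/9 ≈ 1.1111.
With δ = 4/5, the partial sums are K=1: 0.8000, K=2: 1.4400.
K = 2 is the first length at which the sum reaches 1.1111.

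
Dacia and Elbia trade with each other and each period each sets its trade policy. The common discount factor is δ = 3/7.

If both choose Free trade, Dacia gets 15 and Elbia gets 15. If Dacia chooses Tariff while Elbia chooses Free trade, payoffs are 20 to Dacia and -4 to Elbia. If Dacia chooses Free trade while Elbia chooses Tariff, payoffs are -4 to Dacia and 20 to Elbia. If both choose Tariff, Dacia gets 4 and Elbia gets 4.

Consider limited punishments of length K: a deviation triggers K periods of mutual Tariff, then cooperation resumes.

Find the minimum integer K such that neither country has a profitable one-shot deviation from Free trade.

No profitable deviation requires (15−4)(δ+…+δ^K) ≥ 20−15, i.e. δ+…+δ^K ≥ 5/11 ≈ 0.4545.
With δ = 3/7, the partial sums are K=1: 0.4286, K=2: 0.6122.
K = 2 is the first length at which the sum reaches 0.4545.

2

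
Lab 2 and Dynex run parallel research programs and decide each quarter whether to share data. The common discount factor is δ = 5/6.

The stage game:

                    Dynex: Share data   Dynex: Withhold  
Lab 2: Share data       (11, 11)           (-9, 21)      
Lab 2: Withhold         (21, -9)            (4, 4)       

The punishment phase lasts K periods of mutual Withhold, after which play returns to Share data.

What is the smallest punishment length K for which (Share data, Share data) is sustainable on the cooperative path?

2

IC: δ(1−δ^K)/(1−δ) ≥ (21−11)/(11−4) = 10/7.
With δ = 5/6: need 1 − δ^K ≥ 10/7·(1−5/6)/(5/6), i.e. δ^K ≤ 0.7143.
Since (5/6)^1 = 0.8333 and (5/6)^2 = 0.6944, the smallest such K is 2.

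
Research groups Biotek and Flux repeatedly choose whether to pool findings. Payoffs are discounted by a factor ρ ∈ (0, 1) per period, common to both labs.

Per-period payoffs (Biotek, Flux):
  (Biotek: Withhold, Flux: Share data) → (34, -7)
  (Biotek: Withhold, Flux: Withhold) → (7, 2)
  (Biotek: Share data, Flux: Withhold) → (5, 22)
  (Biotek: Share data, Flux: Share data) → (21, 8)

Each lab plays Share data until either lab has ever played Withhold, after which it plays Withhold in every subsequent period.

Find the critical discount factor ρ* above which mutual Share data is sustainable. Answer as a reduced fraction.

Biotek's threshold: (34−21)/(34−7) = 13/27.
Flux's threshold: (22−8)/(22−2) = 7/10.
13/27 < 7/10, so Flux binds and ρ* = 7/10.

7/10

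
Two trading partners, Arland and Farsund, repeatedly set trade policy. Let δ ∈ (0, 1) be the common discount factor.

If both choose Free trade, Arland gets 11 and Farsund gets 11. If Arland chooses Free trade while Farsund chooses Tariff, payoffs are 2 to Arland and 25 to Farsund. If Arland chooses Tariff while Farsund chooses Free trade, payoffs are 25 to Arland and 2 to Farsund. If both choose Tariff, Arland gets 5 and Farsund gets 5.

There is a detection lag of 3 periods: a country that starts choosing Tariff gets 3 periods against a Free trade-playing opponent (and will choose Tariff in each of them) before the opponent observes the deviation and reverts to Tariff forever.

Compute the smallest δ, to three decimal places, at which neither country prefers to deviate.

A deviator earns 25 for 3 periods, then 5 forever; cooperating earns 11 forever. Multiplying the IC by (1−δ):
11 ≥ 25(1−δ^3) + 5δ^3, so 20·δ^3 ≥ 14 and δ^3 ≥ 7/10.
δ ≥ (7/10)^(1/3) ≈ 0.888.

0.888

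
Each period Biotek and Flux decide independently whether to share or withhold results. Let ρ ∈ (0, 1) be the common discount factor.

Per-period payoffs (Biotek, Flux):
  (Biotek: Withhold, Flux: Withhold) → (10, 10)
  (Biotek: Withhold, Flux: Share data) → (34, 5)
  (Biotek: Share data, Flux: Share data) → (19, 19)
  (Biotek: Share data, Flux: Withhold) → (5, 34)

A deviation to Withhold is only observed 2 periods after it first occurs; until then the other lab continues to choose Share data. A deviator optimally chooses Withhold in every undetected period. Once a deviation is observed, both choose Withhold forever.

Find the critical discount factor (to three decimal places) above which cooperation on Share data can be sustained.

Deviating for the 2 undetected periods gains 34−19 = 15 per period over cooperation, then loses 19−10 = 9 per period forever once punishment starts.
Gain: 15(1 + ρ + … + ρ^1); loss: 9·ρ^2/(1−ρ).
No profitable deviation ⇔ 15(1−ρ^2) ≤ 9·ρ^2, i.e. ρ^2 ≥ 15/(15+9) = 5/8.
Hence ρ ≥ (5/8)^(1/2) ≈ 0.791.

0.791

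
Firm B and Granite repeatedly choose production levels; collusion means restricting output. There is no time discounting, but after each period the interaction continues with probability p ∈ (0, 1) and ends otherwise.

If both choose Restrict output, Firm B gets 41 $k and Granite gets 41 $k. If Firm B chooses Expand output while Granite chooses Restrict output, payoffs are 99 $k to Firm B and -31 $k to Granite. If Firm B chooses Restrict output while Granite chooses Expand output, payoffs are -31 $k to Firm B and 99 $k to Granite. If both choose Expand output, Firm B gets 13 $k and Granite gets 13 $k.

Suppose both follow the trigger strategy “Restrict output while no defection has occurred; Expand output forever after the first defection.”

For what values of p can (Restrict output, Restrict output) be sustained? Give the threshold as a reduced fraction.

29/43

Expected cooperation value is 41 + p·41 + p²·41 + … = 41/(1−p); deviation gives 99 + p·13/(1−p).
41 ≥ 99(1−p) + 13p ⇒ 86p ≥ 58 ⇒ p ≥ 58/86 = 29/43.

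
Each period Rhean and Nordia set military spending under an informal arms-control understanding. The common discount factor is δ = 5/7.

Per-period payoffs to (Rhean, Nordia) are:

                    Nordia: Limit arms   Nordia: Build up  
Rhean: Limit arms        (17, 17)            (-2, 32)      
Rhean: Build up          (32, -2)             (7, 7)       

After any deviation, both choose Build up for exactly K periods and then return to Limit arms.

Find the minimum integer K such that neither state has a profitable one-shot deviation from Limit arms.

Need Σ_{k=1}^{K} δ^k ≥ (32−17)/(17−7) = 1.5000 at δ = 5/7.
At K = 2 the sum is 1.2245 < 1.5000; at K = 3 it is 1.5889 ≥ 1.5000.
So the minimum punishment length is K = 3.

3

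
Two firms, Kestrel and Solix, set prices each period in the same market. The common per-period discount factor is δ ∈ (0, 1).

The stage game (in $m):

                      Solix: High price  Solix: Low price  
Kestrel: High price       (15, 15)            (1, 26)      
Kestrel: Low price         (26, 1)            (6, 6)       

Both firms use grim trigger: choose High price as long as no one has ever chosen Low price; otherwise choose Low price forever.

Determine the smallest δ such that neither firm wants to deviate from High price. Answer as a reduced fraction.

11/20

One-period gain from deviating is 26 − 15 = 11. The loss is 15 − 6 = 9 in every subsequent period, with present value 9·δ/(1−δ).
Deviation is unprofitable when 9·δ/(1−δ) ≥ 11, i.e. δ/(1−δ) ≥ 11/9.
Equivalently δ ≥ 11/(11+9) = 11/20.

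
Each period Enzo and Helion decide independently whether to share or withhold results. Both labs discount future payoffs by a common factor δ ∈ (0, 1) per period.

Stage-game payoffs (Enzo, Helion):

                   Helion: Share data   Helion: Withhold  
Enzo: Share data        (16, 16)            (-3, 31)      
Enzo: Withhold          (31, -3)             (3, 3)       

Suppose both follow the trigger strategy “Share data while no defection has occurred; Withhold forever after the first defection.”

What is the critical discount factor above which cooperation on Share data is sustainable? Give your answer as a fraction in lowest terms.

15/28

Under grim trigger the critical discount factor is (T−C)/(T−P) with T = 31, C = 16, P = 3.
δ* = (31−16)/(31−3) = 15/28.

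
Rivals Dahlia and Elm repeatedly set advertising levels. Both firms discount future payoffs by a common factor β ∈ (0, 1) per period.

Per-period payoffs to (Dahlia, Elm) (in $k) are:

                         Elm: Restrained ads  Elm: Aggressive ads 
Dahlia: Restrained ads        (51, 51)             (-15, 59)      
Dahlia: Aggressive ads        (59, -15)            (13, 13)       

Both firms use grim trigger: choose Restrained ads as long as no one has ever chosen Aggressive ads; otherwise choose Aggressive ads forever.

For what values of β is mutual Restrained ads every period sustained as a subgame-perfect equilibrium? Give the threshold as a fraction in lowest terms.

4/23

One-period gain from deviating is 59 − 51 = 8. The loss is 51 − 13 = 38 in every subsequent period, with present value 38·β/(1−β).
Deviation is unprofitable when 38·β/(1−β) ≥ 8, i.e. β/(1−β) ≥ 4/19.
Equivalently β ≥ 8/(8+38) = 4/23.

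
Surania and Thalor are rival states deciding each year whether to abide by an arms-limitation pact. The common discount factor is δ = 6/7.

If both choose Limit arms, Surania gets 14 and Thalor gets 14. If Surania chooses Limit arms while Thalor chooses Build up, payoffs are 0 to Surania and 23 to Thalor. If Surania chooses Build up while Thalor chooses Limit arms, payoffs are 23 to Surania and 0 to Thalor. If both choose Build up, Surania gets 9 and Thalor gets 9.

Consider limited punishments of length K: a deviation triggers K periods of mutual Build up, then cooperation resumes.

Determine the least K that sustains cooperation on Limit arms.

No profitable deviation requires (14−9)(δ+…+δ^K) ≥ 23−14, i.e. δ+…+δ^K ≥ 9/5 ≈ 1.8000.
With δ = 6/7, the partial sums are K=1: 0.8571, K=2: 1.5918, K=3: 2.2216.
K = 3 is the first length at which the sum reaches 1.8000.

3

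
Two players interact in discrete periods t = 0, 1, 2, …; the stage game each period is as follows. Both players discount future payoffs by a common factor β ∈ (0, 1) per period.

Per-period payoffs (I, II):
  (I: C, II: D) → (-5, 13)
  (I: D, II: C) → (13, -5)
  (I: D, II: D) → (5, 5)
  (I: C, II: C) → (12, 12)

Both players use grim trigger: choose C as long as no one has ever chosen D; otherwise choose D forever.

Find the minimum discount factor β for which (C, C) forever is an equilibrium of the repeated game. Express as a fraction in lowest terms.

One-period gain from deviating is 13 − 12 = 1. The loss is 12 − 5 = 7 in every subsequent period, with present value 7·β/(1−β).
Deviation is unprofitable when 7·β/(1−β) ≥ 1, i.e. β/(1−β) ≥ 1/7.
Equivalently β ≥ 1/(1+7) = 1/8.

1/8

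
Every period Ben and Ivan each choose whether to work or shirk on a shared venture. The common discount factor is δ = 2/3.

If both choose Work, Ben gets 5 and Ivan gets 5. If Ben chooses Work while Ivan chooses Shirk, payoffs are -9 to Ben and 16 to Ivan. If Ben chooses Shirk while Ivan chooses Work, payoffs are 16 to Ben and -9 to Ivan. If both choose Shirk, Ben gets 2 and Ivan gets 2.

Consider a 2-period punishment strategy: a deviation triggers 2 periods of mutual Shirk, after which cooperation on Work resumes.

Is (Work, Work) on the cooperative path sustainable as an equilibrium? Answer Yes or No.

A one-shot deviation gives 16 now, then 2 for 2 periods, then back to 5.
Gain from deviating: (16−5) today; loss: (5−2) in each of the next 2 periods.
No-deviation condition: (5−2)(δ+…+δ^2) ≥ 16−5, i.e. δ+…+δ^2 ≥ 11/3.
At δ = 2/3: δ+…+δ^2 = 1.1111 < 3.6667.
So cooperation is not sustainable.

No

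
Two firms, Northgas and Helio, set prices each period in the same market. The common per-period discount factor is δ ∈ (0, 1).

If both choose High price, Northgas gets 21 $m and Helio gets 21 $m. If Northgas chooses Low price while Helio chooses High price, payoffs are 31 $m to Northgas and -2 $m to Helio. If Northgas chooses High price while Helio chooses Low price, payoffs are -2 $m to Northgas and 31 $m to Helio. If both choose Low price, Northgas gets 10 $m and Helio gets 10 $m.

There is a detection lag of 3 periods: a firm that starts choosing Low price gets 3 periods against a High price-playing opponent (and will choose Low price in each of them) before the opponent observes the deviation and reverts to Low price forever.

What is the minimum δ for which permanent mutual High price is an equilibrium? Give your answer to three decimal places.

A deviator earns 31 for 3 periods, then 10 forever; cooperating earns 21 forever. Multiplying the IC by (1−δ):
21 ≥ 31(1−δ^3) + 10δ^3, so 21·δ^3 ≥ 10 and δ^3 ≥ 10/21.
δ ≥ (10/21)^(1/3) ≈ 0.781.

0.781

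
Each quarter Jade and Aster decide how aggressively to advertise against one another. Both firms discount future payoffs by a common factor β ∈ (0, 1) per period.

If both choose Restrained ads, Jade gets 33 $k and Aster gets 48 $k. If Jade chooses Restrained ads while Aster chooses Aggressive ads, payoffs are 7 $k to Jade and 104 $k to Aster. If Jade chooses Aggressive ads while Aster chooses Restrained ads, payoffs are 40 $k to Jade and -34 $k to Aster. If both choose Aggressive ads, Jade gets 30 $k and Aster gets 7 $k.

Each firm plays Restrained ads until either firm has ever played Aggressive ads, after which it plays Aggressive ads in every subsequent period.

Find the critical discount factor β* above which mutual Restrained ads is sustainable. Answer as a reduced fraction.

7/10

Jade's threshold: (40−33)/(40−30) = 7/10.
Aster's threshold: (104−48)/(104−7) = 56/97.
7/10 > 56/97, so Jade binds and β* = 7/10.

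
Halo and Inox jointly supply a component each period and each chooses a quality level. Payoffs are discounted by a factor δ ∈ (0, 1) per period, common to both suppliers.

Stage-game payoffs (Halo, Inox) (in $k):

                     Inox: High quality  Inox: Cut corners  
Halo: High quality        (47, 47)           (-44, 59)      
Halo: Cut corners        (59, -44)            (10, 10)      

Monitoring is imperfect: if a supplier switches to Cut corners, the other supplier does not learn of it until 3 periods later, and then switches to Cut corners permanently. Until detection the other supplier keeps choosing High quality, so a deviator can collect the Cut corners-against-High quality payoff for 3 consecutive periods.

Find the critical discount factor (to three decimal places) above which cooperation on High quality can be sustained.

A deviator earns 59 for 3 periods, then 10 forever; cooperating earns 47 forever. Multiplying the IC by (1−δ):
47 ≥ 59(1−δ^3) + 10δ^3, so 49·δ^3 ≥ 12 and δ^3 ≥ 12/49.
δ ≥ (12/49)^(1/3) ≈ 0.626.

0.626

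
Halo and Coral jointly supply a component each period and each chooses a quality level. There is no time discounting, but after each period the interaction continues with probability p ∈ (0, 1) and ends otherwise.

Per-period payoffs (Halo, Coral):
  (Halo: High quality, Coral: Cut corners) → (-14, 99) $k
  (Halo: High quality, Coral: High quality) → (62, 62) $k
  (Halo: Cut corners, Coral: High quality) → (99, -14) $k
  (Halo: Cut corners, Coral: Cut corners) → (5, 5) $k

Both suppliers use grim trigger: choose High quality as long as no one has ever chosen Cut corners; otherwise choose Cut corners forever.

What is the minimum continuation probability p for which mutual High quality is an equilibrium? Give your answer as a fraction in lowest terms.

With no time discounting, the continuation probability p plays the role of the discount factor.
Grim-trigger IC: 62/(1−p) ≥ 99 + 5p/(1−p) ⇒ p ≥ (99−62)/(99−5) = 37/94.

37/94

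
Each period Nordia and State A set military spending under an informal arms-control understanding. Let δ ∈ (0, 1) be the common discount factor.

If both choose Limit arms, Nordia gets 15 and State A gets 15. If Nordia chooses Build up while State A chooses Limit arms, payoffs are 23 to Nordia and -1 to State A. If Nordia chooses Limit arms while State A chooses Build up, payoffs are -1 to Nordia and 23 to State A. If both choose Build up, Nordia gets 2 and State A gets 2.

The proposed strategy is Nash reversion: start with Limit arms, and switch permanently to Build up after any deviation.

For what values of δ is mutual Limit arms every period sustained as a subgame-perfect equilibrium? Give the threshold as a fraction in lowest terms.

Cooperation forever yields 15 each period: 15/(1−δ).
Deviating yields 23 once, then 2 forever: 23 + 2δ/(1−δ).
No profitable deviation requires 15/(1−δ) ≥ 23 + 2δ/(1−δ).
Multiplying by (1−δ): 15 ≥ 23(1−δ) + 2δ = 23 − 21δ.
So 21δ ≥ 8, i.e. δ ≥ 8/21.

8/21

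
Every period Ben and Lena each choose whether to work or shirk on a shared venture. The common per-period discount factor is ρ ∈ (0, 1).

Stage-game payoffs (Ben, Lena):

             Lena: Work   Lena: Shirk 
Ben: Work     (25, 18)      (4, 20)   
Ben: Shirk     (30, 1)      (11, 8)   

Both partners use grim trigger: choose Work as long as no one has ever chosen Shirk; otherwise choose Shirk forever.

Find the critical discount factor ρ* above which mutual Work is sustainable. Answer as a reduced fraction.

5/19

For Ben: deviation gain 30−25 = 5, per-period punishment loss 25−11 = 14. IC gives ρ ≥ 5/19.
For Lena: gain 2, loss 10 per period, so ρ ≥ 2/12 = 1/6.
The tighter constraint is Ben's, so cooperation needs ρ ≥ 5/19.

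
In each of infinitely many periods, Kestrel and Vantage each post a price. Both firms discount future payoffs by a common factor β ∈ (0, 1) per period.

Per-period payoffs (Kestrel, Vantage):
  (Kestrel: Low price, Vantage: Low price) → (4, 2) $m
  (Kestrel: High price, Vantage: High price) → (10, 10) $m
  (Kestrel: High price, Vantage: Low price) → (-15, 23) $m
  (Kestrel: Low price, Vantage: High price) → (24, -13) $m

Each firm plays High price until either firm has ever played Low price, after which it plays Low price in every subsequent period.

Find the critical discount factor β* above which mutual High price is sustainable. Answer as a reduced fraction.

Kestrel's threshold: (24−10)/(24−4) = 7/10.
Vantage's threshold: (23−10)/(23−2) = 13/21.
7/10 > 13/21, so Kestrel binds and β* = 7/10.

7/10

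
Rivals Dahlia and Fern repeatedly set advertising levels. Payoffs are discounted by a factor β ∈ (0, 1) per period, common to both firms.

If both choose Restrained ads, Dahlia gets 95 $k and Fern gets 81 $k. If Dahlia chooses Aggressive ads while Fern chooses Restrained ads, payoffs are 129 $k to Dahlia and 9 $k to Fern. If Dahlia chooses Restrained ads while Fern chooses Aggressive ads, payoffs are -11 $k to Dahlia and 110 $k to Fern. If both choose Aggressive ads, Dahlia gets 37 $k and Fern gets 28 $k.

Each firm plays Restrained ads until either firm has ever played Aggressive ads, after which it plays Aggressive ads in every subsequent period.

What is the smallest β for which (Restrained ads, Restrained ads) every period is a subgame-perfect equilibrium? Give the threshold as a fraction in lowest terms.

17/46

Dahlia: cooperation gives 95 each period; deviation gives 129 once then 37 forever.
  95/(1−β) ≥ 129 + 37β/(1−β) ⇒ β ≥ 34/92 = 17/46.
Fern: cooperation gives 81 each period; deviation gives 110 once then 28 forever.
  β ≥ 29/82.
Both must hold, so the binding constraint is Dahlia's: β ≥ 17/46.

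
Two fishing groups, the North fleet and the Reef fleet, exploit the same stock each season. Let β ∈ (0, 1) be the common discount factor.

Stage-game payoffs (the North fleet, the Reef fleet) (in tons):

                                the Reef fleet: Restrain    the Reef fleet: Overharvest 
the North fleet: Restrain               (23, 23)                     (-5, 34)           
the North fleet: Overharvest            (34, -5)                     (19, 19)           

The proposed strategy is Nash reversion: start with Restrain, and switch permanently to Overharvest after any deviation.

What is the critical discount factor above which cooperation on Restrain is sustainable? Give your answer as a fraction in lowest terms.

Under grim trigger the critical discount factor is (T−C)/(T−P) with T = 34, C = 23, P = 19.
β* = (34−23)/(34−19) = 11/15.

11/15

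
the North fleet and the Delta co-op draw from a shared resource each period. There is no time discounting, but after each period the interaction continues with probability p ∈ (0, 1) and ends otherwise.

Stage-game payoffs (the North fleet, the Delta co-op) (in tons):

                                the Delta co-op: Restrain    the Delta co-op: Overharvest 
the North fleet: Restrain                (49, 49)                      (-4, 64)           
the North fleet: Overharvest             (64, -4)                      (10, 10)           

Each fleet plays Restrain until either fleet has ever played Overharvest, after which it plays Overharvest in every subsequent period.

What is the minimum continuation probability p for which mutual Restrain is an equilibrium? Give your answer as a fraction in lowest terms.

5/18

With no time discounting, the continuation probability p plays the role of the discount factor.
Grim-trigger IC: 49/(1−p) ≥ 64 + 10p/(1−p) ⇒ p ≥ (64−49)/(64−10) = 5/18.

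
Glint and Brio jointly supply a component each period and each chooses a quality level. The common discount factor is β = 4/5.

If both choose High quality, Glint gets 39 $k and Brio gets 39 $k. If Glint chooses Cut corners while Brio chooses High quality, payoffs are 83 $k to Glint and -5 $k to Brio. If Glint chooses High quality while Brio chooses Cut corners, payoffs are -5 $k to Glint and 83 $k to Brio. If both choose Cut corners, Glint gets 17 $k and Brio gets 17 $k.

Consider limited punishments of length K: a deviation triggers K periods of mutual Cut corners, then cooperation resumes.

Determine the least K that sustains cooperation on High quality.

4

No profitable deviation requires (39−17)(β+…+β^K) ≥ 83−39, i.e. β+…+β^K ≥ 2 ≈ 2.0000.
With β = 4/5, the partial sums are K=1: 0.8000, K=2: 1.4400, K=3: 1.9520, K=4: 2.3616.
K = 4 is the first length at which the sum reaches 2.0000.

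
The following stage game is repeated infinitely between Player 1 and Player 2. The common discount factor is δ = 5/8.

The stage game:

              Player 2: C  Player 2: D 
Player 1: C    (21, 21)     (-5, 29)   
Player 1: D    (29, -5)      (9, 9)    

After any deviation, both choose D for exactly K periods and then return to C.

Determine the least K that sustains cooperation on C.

No profitable deviation requires (21−9)(δ+…+δ^K) ≥ 29−21, i.e. δ+…+δ^K ≥ 2/3 ≈ 0.6667.
With δ = 5/8, the partial sums are K=1: 0.6250, K=2: 1.0156.
K = 2 is the first length at which the sum reaches 0.6667.

2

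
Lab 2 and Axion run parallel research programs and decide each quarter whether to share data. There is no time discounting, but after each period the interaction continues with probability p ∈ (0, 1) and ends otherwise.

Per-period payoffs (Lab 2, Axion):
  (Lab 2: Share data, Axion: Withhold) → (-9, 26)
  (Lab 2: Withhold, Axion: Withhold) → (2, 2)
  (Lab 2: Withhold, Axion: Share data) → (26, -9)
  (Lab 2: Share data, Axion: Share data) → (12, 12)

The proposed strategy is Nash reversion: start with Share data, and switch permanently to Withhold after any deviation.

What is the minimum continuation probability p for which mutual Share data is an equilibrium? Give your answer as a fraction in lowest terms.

7/12

Expected cooperation value is 12 + p·12 + p²·12 + … = 12/(1−p); deviation gives 26 + p·2/(1−p).
12 ≥ 26(1−p) + 2p ⇒ 24p ≥ 14 ⇒ p ≥ 14/24 = 7/12.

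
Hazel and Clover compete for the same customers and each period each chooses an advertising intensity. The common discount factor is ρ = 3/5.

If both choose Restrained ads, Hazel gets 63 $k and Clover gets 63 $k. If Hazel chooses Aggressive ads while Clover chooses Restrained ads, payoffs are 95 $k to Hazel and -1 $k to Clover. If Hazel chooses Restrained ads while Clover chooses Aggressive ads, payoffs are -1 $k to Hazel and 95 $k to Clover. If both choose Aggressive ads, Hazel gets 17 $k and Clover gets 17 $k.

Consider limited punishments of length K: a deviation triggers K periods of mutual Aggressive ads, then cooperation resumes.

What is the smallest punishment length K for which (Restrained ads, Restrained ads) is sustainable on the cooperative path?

2

No profitable deviation requires (63−17)(ρ+…+ρ^K) ≥ 95−63, i.e. ρ+…+ρ^K ≥ 16/23 ≈ 0.6957.
With ρ = 3/5, the partial sums are K=1: 0.6000, K=2: 0.9600.
K = 2 is the first length at which the sum reaches 0.6957.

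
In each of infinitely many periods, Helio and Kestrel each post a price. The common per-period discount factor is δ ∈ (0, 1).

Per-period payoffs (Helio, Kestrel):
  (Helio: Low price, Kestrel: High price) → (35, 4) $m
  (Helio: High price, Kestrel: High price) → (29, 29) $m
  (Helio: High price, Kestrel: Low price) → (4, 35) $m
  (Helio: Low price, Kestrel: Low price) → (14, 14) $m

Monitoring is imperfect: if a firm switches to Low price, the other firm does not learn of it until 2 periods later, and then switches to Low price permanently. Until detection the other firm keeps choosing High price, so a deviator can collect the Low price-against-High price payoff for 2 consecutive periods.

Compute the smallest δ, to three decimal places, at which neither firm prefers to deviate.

A deviator earns 35 for 2 periods, then 14 forever; cooperating earns 29 forever. Multiplying the IC by (1−δ):
29 ≥ 35(1−δ^2) + 14δ^2, so 21·δ^2 ≥ 6 and δ^2 ≥ 2/7.
δ ≥ (2/7)^(1/2) ≈ 0.535.

0.535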